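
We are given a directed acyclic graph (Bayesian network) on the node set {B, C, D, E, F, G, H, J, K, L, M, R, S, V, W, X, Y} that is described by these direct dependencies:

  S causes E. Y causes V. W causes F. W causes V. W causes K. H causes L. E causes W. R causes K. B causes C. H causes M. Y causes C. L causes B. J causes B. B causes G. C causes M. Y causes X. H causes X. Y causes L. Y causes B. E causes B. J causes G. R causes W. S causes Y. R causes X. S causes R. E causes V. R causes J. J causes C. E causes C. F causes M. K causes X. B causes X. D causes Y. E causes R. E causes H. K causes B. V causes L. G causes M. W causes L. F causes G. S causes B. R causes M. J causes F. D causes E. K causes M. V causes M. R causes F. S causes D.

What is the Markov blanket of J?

By definition, MB(J) is built from J's parents, J's children, and the co-parents of J.
J's parents: R.
J's children: B, C, F, G.
Parents of each child, excluding J:
  B's other parents are E, K, L, S, Y.
  C's other parents are B, E, Y.
  F's other parents are R, W.
  parents(G) \ {J} = {B, F}.
MB(J) = {B, C, E, F, G, K, L, R, S, W, Y}.

{B, C, E, F, G, K, L, R, S, W, Y}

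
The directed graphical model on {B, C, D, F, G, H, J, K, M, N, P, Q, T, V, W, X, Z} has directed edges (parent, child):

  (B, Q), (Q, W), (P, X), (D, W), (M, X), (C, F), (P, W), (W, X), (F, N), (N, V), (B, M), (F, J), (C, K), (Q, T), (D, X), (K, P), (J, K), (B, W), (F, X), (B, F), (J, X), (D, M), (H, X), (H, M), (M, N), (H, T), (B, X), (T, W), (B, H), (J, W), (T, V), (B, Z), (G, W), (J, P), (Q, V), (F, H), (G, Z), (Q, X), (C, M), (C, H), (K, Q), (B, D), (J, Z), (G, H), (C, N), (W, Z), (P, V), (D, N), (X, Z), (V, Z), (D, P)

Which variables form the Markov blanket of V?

Recall MB(v) = parents ∪ children ∪ spouses, where spouses are the other parents of v's children.
V's parents: N, P, Q, T.
Children of V: Z.
Parents of each child, excluding V:
  Z: B, G, J, W, X
So the Markov blanket of V is {B, G, J, N, P, Q, T, W, X, Z}.

{B, G, J, N, P, Q, T, W, X, Z}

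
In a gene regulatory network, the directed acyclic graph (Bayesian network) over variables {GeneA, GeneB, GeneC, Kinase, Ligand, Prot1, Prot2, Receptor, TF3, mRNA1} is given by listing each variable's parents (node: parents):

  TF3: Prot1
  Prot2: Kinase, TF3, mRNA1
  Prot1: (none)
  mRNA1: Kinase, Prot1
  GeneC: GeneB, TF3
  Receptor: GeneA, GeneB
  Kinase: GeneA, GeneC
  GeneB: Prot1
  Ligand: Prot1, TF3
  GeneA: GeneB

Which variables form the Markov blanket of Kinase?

Kinase has children Prot2, mRNA1.
Pa(Kinase) = {GeneA, GeneC}.
For each child, the remaining parents (spouses of Kinase):
  mRNA1's other parent is Prot1.
  Prot2 also has parents TF3, mRNA1.
So the Markov blanket of Kinase is {GeneA, GeneC, Prot1, Prot2, TF3, mRNA1}.

{GeneA, GeneC, Prot1, Prot2, TF3, mRNA1}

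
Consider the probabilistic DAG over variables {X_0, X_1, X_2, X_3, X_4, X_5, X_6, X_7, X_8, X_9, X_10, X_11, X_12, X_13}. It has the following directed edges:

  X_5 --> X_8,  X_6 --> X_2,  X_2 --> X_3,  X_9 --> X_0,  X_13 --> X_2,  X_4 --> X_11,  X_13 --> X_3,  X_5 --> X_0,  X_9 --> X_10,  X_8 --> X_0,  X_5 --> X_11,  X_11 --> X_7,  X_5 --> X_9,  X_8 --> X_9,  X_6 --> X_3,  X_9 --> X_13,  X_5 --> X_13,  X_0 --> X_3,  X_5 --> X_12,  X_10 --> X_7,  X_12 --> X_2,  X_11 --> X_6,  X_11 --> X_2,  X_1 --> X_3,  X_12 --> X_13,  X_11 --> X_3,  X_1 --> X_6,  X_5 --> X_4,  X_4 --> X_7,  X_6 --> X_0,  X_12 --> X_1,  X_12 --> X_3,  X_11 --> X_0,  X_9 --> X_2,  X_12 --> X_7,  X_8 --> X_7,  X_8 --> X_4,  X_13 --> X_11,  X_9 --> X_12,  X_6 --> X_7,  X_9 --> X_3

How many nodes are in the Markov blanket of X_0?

10

By definition, MB(X_0) is built from X_0's parents, X_0's children, and the co-parents of X_0.
X_0's children: X_3.
Pa(X_0) = {X_5, X_6, X_8, X_9, X_11}.
For each child, the remaining parents (spouses of X_0):
  X_3: X_1, X_2, X_6, X_9, X_11, X_12, X_13
MB(X_0) = {X_1, X_2, X_3, X_5, X_6, X_8, X_9, X_11, X_12, X_13}, which has 10 nodes.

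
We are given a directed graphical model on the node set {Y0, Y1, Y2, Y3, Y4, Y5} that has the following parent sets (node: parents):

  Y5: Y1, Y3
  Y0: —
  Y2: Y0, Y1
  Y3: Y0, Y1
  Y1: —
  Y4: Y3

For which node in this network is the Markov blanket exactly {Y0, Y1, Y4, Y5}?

The target node must have every member of {Y0, Y1, Y4, Y5} as a parent, child, or co-parent, and no others.
Parents of Y3: Y0, Y1; children: Y4, Y5; co-parents: Y1.
These exactly cover the given set, so the node is Y3.

Y3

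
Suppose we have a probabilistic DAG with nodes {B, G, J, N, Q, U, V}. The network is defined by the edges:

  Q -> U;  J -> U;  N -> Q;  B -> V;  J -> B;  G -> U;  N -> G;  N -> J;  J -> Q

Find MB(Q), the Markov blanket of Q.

Q has parents J, N.
Children of Q: U.
For each child, the remaining parents (spouses of Q):
  U's other parents are G, J.
Taking the union gives {G, J, N, U}.

{G, J, N, U}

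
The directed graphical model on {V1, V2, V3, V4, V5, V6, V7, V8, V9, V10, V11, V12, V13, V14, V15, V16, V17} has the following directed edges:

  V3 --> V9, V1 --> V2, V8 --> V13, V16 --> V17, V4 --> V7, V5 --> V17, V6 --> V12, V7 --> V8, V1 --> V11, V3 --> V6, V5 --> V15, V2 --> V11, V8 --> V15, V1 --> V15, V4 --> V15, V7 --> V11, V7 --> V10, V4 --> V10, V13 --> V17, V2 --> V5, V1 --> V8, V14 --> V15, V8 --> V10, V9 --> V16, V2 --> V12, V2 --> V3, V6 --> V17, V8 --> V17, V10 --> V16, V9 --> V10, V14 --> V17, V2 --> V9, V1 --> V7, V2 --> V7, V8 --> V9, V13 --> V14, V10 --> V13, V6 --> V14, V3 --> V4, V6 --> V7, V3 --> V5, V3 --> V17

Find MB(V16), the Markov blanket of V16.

V16 has parents V9, V10.
Ch(V16) = {V17}.
Parents of each child, excluding V16:
  parents(V17) \ {V16} = {V3, V5, V6, V8, V13, V14}.
So the Markov blanket of V16 is {V3, V5, V6, V8, V9, V10, V13, V14, V17}.

{V3, V5, V6, V8, V9, V10, V13, V14, V17}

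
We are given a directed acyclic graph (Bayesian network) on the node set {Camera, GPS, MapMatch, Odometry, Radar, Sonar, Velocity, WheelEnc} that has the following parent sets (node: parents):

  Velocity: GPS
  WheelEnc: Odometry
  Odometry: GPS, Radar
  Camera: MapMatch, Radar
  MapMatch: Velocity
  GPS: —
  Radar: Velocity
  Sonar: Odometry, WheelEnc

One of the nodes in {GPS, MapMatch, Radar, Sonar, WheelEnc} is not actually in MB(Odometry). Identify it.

Ch(Odometry) = {Sonar, WheelEnc}.
Odometry has parents GPS, Radar.
Other parents of Odometry's children:
  WheelEnc has no other parent.
  parents(Sonar) \ {Odometry} = {WheelEnc}.
MB(Odometry) = {GPS, Radar, Sonar, WheelEnc}.
MapMatch is neither a parent, child, nor co-parent of Odometry, so it does not belong.

MapMatch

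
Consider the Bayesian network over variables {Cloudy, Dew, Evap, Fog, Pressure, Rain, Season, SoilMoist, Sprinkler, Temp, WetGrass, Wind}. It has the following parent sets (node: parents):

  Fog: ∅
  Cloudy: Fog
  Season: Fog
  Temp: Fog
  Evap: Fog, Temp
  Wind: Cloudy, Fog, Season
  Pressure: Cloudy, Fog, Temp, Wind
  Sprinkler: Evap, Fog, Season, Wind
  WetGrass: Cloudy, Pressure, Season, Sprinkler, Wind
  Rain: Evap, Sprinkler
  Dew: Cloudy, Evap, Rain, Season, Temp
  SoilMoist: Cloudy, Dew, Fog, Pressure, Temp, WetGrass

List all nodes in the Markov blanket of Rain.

A node's Markov blanket = Pa ∪ Ch ∪ (parents of Ch other than the node itself).
Rain's children: Dew.
Parents of Rain: Evap, Sprinkler.
Co-parents of Rain (other parents of its children):
  Dew: Cloudy, Evap, Season, Temp
MB(Rain) = {Cloudy, Dew, Evap, Season, Sprinkler, Temp}.

{Cloudy, Dew, Evap, Season, Sprinkler, Temp}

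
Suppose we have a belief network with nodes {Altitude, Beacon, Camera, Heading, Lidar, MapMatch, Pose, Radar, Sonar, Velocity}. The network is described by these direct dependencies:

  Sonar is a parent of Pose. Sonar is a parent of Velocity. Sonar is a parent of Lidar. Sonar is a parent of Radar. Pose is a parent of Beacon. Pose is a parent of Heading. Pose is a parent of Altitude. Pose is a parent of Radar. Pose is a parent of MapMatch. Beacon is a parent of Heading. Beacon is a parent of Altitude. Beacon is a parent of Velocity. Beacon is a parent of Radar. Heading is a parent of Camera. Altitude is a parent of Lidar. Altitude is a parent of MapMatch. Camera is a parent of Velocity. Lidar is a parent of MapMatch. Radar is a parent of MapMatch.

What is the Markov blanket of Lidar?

The Markov blanket of a node is its parents, its children, and the other parents of its children.
Lidar has parents Altitude, Sonar.
Lidar has child MapMatch.
For each child, the remaining parents (spouses of Lidar):
  MapMatch also has parents Altitude, Pose, Radar.
MB(Lidar) = {Altitude, MapMatch, Pose, Radar, Sonar}.

{Altitude, MapMatch, Pose, Radar, Sonar}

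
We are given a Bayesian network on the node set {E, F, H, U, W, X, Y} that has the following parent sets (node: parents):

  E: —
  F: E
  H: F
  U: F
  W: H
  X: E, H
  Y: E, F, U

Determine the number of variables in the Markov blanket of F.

4

The Markov blanket of a node is its parents, its children, and the other parents of its children.
Children of F: H, U, Y.
F's parents: E.
For each child, the remaining parents (spouses of F):
  H has no other parent.
  U: no additional parents.
  Y also has parents E, U.
MB(F) = {E, H, U, Y}, which has 4 nodes.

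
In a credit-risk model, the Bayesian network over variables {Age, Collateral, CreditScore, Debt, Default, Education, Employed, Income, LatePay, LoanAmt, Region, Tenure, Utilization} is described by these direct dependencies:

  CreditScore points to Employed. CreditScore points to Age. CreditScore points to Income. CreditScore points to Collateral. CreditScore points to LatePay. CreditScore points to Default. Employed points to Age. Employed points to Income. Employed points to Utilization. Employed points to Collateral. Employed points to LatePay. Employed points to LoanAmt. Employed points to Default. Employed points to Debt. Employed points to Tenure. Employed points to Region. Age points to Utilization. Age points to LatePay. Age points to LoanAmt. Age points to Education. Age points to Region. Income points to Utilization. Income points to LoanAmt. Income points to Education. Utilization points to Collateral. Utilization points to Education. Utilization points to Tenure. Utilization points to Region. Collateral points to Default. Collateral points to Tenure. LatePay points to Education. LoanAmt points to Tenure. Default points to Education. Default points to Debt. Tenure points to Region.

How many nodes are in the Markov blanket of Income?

8

A node's Markov blanket = Pa ∪ Ch ∪ (parents of Ch other than the node itself).
Ch(Income) = {Education, LoanAmt, Utilization}.
Income's parents: CreditScore, Employed.
For each child, the remaining parents (spouses of Income):
  Utilization's other parents are Age, Employed.
  LoanAmt also has parents Age, Employed.
  Education's other parents are Age, Default, LatePay, Utilization.
MB(Income) = {Age, CreditScore, Default, Education, Employed, LatePay, LoanAmt, Utilization}, which has 8 nodes.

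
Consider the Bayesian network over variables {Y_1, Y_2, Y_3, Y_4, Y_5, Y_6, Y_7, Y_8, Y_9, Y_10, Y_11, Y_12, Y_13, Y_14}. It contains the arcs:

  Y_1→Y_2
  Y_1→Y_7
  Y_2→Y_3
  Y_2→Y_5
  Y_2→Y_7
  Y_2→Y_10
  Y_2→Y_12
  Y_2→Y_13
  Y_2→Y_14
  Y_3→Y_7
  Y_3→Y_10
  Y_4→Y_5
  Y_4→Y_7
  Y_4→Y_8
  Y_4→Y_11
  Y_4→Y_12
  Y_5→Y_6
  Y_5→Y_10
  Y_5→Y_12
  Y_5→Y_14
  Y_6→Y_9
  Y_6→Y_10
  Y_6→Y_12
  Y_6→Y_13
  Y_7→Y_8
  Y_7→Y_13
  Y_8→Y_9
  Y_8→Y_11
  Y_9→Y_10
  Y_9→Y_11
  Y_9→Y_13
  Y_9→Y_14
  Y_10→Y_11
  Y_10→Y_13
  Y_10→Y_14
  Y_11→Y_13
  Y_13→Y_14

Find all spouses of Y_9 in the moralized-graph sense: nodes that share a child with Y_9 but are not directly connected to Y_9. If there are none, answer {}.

{Y_2, Y_3, Y_4, Y_5, Y_7}

Children of Y_9: Y_10, Y_11, Y_13, Y_14.
  Y_10: Y_2, Y_3, Y_5, Y_6
  Y_11: Y_4, Y_8, Y_10
  Y_13: Y_2, Y_6, Y_7, Y_10, Y_11
  Y_14: Y_2, Y_5, Y_10, Y_13
Excluding nodes already adjacent to Y_9 (Y_6, Y_8, Y_10, Y_11, Y_13, Y_14), the co-parent-only contribution is {Y_2, Y_3, Y_4, Y_5, Y_7}.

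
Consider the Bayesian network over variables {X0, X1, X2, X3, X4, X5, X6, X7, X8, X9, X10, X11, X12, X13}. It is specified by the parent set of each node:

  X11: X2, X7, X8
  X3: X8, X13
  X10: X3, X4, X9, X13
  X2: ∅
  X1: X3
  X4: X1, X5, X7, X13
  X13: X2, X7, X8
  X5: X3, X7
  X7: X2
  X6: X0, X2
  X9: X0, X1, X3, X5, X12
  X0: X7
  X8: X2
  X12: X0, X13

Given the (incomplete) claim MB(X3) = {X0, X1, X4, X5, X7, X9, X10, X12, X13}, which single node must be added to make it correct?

X8

A node's Markov blanket = Pa ∪ Ch ∪ (parents of Ch other than the node itself).
X3 has parents X8, X13.
Ch(X3) = {X1, X5, X9, X10}.
For each child, the remaining parents (spouses of X3):
  X5: X7
  X1: —
  X9: X0, X1, X5, X12
  X10: X4, X9, X13
MB(X3) = {X0, X1, X4, X5, X7, X8, X9, X10, X12, X13}.
Comparing with the claimed set, X8 is missing.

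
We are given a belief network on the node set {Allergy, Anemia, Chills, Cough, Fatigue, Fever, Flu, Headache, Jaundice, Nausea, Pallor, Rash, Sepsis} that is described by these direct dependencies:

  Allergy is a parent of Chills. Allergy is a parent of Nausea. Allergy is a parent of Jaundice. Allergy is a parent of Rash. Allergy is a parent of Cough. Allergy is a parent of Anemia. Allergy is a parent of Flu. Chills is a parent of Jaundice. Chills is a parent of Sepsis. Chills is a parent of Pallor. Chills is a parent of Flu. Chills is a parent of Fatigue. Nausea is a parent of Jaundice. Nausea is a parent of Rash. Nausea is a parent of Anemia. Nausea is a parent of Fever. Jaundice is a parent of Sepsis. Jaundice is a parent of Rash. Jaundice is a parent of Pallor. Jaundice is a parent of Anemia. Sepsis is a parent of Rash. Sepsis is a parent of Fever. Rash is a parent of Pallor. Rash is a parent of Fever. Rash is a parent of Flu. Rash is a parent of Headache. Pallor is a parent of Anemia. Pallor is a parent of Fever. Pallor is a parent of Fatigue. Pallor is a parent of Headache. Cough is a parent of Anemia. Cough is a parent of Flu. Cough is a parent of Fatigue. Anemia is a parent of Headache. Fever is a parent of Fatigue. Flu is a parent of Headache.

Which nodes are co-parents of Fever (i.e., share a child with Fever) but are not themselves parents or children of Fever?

{Chills, Cough}

Children of Fever: Fatigue.
  Fatigue: Chills, Cough, Pallor
Excluding nodes already adjacent to Fever (Fatigue, Nausea, Pallor, Rash, Sepsis), the co-parent-only contribution is {Chills, Cough}.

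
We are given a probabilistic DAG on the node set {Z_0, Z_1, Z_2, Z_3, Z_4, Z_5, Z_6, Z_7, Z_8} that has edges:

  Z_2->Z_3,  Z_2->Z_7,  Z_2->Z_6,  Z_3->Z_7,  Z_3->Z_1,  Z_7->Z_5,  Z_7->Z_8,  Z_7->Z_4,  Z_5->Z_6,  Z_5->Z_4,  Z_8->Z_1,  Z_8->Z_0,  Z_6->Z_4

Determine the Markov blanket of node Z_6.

{Z_2, Z_4, Z_5, Z_7}

By definition, MB(Z_6) is built from Z_6's parents, Z_6's children, and the co-parents of Z_6.
Z_6 has child Z_4.
Parents of Z_6: Z_2, Z_5.
Co-parents of Z_6 (other parents of its children):
  Z_4 also has parents Z_5, Z_7.
MB(Z_6) = {Z_2, Z_4, Z_5, Z_7}.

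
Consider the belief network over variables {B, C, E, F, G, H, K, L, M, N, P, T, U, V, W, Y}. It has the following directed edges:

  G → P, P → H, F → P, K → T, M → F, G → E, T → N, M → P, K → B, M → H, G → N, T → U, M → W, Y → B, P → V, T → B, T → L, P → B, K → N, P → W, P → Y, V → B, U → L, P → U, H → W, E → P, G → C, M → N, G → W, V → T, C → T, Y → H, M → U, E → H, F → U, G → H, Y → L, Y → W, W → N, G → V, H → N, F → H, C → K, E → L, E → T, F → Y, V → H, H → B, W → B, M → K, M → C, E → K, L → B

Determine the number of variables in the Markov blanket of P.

13

By definition, MB(P) is built from P's parents, P's children, and the co-parents of P.
Parents of P: E, F, G, M.
Ch(P) = {B, H, U, V, W, Y}.
Co-parents of P (other parents of its children):
  parents(V) \ {P} = {G}.
  Y's other parent is F.
  H also has parents E, F, G, M, V, Y.
  W also has parents G, H, M, Y.
  U also has parents F, M, T.
  parents(B) \ {P} = {H, K, L, T, V, W, Y}.
MB(P) = {B, E, F, G, H, K, L, M, T, U, V, W, Y}, which has 13 nodes.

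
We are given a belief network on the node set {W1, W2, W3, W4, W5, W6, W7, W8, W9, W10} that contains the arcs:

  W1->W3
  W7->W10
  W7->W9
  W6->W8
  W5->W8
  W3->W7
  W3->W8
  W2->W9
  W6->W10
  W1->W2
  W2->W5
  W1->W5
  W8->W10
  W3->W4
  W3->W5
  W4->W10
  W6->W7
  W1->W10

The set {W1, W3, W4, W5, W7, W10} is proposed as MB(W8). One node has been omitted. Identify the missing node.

W6

By definition, MB(W8) is built from W8's parents, W8's children, and the co-parents of W8.
Parents of W8: W3, W5, W6.
Ch(W8) = {W10}.
Parents of each child, excluding W8:
  W10 also has parents W1, W4, W6, W7.
MB(W8) = {W1, W3, W4, W5, W6, W7, W10}.
Comparing with the claimed set, W6 is missing.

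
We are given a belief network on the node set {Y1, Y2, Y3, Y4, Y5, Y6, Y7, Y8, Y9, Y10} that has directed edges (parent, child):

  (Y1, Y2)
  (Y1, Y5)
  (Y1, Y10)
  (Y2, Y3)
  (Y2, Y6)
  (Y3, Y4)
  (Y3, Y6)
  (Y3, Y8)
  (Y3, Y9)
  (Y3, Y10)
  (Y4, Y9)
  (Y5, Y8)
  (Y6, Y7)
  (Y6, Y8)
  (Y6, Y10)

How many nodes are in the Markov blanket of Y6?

Y6's children: Y7, Y8, Y10.
Parents of Y6: Y2, Y3.
Co-parents of Y6 (other parents of its children):
  Y7 has no other parent.
  Y8 also has parents Y3, Y5.
  Y10 also has parents Y1, Y3.
MB(Y6) = {Y1, Y2, Y3, Y5, Y7, Y8, Y10}, which has 7 nodes.

7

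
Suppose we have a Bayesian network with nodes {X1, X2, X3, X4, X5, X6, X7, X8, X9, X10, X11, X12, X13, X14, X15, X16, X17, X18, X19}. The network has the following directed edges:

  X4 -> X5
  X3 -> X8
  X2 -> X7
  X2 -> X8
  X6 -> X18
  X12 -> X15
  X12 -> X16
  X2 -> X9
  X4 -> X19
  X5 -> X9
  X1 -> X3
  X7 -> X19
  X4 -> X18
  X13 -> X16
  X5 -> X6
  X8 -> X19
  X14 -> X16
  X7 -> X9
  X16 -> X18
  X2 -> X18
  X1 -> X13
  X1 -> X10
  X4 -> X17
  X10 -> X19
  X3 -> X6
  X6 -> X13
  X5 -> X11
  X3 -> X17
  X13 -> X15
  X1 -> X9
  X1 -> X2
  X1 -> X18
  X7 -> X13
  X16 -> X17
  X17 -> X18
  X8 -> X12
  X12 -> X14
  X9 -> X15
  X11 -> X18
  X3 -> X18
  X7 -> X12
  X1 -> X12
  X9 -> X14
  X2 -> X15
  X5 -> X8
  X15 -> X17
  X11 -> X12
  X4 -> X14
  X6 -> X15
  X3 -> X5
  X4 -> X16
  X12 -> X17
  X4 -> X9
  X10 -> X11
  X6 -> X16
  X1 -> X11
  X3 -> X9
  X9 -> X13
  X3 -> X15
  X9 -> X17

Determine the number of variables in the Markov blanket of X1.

By definition, MB(X1) is built from X1's parents, X1's children, and the co-parents of X1.
Parents of X1: none.
Ch(X1) = {X2, X3, X9, X10, X11, X12, X13, X18}.
Other parents of X1's children:
  X2: —
  X3: —
  X9: X2, X3, X4, X5, X7
  X10: —
  X11: X5, X10
  X12: X7, X8, X11
  X13: X6, X7, X9
  X18: X2, X3, X4, X6, X11, X16, X17
MB(X1) = {X2, X3, X4, X5, X6, X7, X8, X9, X10, X11, X12, X13, X16, X17, X18}, which has 15 nodes.

15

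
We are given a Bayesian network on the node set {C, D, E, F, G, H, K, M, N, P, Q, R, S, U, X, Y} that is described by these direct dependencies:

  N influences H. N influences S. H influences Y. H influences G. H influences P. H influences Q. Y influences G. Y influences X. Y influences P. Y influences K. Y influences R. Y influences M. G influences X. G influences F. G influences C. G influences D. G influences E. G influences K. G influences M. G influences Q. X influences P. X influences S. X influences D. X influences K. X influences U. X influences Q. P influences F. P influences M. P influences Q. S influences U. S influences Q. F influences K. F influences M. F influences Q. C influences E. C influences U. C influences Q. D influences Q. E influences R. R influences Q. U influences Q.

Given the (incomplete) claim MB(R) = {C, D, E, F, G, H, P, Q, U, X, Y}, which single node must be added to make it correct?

S

R has parents E, Y.
Ch(R) = {Q}.
For each child, the remaining parents (spouses of R):
  Q's other parents are C, D, F, G, H, P, S, U, X.
MB(R) = {C, D, E, F, G, H, P, Q, S, U, X, Y}.
Comparing with the claimed set, S is missing.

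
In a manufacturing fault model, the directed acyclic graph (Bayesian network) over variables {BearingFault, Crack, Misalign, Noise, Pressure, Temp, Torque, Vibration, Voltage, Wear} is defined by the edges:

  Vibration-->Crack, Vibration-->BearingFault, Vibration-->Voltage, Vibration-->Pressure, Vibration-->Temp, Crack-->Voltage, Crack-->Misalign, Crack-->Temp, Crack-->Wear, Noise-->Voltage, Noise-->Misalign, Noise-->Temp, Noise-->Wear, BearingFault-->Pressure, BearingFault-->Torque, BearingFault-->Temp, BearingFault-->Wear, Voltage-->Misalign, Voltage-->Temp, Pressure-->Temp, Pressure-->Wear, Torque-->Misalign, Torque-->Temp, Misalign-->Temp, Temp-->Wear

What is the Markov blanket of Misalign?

{BearingFault, Crack, Noise, Pressure, Temp, Torque, Vibration, Voltage}

A node's Markov blanket = Pa ∪ Ch ∪ (parents of Ch other than the node itself).
Misalign's parents: Crack, Noise, Torque, Voltage.
Children of Misalign: Temp.
Co-parents of Misalign (other parents of its children):
  Temp: BearingFault, Crack, Noise, Pressure, Torque, Vibration, Voltage
Taking the union gives {BearingFault, Crack, Noise, Pressure, Temp, Torque, Vibration, Voltage}.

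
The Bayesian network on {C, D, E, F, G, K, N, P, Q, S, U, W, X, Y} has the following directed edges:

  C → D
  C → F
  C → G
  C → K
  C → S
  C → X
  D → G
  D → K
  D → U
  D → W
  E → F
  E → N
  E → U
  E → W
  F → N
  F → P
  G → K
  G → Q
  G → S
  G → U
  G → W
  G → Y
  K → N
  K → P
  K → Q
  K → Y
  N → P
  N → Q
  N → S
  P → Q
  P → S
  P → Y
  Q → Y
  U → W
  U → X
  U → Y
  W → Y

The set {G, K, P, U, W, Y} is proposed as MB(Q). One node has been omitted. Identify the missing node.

N

Parents of Q: G, K, N, P.
Q has child Y.
Parents of each child, excluding Q:
  parents(Y) \ {Q} = {G, K, P, U, W}.
MB(Q) = {G, K, N, P, U, W, Y}.
Comparing with the claimed set, N is missing.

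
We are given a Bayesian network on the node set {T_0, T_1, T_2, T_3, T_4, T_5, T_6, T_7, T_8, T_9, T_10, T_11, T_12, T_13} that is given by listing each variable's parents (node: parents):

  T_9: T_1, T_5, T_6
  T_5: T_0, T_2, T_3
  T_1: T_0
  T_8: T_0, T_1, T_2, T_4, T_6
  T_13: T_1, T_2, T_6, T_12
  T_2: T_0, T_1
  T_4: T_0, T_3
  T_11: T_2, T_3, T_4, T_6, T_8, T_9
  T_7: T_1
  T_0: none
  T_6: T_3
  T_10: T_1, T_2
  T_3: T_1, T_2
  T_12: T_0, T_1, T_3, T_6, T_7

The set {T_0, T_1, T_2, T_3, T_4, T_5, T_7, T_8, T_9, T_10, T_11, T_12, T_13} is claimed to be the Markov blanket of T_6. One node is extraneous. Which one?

T_6 has parent T_3.
T_6 has children T_8, T_9, T_11, T_12, T_13.
Other parents of T_6's children:
  T_8: T_0, T_1, T_2, T_4
  T_9: T_1, T_5
  T_11: T_2, T_3, T_4, T_8, T_9
  T_12: T_0, T_1, T_3, T_7
  T_13: T_1, T_2, T_12
MB(T_6) = {T_0, T_1, T_2, T_3, T_4, T_5, T_7, T_8, T_9, T_11, T_12, T_13}.
T_10 is neither a parent, child, nor co-parent of T_6, so it does not belong.

T_10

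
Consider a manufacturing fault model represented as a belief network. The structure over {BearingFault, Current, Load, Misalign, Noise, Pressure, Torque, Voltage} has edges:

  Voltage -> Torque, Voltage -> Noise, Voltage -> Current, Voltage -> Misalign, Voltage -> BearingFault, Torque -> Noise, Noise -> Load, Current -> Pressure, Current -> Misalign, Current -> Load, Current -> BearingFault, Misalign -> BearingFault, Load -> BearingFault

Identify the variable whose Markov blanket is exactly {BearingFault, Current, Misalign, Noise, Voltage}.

The target node must have every member of {BearingFault, Current, Misalign, Noise, Voltage} as a parent, child, or co-parent, and no others.
Parents of Load: Current, Noise; children: BearingFault; co-parents: Current, Misalign, Voltage.
These exactly cover the given set, so the node is Load.

Load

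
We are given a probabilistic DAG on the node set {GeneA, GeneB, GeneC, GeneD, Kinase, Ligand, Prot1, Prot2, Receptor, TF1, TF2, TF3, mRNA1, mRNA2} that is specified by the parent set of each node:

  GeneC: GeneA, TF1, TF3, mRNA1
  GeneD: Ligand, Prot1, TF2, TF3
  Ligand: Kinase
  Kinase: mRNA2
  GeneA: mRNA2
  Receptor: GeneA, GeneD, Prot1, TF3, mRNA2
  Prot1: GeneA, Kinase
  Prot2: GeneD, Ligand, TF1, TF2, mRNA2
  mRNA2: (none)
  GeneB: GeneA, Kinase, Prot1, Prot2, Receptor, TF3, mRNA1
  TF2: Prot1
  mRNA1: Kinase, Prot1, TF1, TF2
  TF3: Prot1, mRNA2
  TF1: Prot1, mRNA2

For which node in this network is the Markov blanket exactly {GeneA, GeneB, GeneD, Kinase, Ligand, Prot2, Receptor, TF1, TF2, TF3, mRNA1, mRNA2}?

Prot1

The target node must have every member of {GeneA, GeneB, GeneD, Kinase, Ligand, Prot2, Receptor, TF1, TF2, TF3, mRNA1, mRNA2} as a parent, child, or co-parent, and no others.
Parents of Prot1: GeneA, Kinase; children: GeneB, GeneD, Receptor, TF1, TF2, TF3, mRNA1; co-parents: GeneA, GeneD, Kinase, Ligand, Prot2, Receptor, TF1, TF2, TF3, mRNA1, mRNA2.
These exactly cover the given set, so the node is Prot1.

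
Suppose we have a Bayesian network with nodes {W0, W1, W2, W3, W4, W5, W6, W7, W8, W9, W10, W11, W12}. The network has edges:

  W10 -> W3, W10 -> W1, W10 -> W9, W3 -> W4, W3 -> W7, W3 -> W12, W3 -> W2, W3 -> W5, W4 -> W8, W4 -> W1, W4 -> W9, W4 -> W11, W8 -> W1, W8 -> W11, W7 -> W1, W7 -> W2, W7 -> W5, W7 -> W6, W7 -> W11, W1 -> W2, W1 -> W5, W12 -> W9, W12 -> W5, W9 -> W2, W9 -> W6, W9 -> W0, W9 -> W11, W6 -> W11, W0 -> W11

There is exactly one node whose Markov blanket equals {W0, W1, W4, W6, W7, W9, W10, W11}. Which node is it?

W8

The target node must have every member of {W0, W1, W4, W6, W7, W9, W10, W11} as a parent, child, or co-parent, and no others.
Parents of W8: W4; children: W1, W11; co-parents: W0, W4, W6, W7, W9, W10.
These exactly cover the given set, so the node is W8.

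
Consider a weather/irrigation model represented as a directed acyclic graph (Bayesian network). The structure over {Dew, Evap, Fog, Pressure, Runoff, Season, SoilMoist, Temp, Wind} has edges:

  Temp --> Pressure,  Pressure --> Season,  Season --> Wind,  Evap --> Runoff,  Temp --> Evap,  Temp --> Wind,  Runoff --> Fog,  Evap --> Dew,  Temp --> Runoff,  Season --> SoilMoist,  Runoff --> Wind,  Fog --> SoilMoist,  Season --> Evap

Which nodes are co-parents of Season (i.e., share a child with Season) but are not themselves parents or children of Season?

Children of Season: Evap, SoilMoist, Wind.
  Evap: Temp
  Wind: Runoff, Temp
  SoilMoist: Fog
Excluding nodes already adjacent to Season (Evap, Pressure, SoilMoist, Wind), the co-parent-only contribution is {Fog, Runoff, Temp}.

{Fog, Runoff, Temp}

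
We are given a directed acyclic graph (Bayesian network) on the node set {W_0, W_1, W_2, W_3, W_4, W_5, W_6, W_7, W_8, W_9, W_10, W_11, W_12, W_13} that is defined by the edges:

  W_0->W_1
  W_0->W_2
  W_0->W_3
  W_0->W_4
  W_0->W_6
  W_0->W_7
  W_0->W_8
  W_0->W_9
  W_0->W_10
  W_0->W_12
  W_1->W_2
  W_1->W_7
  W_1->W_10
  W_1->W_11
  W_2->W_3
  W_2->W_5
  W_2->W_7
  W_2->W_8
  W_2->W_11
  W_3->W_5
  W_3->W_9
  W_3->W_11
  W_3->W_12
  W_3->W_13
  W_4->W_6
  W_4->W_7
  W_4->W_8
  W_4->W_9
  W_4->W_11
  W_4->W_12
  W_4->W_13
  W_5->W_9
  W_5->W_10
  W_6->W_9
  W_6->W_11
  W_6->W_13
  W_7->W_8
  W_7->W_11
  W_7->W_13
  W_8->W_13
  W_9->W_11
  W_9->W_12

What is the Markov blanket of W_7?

{W_0, W_1, W_2, W_3, W_4, W_6, W_8, W_9, W_11, W_13}

Recall MB(v) = parents ∪ children ∪ spouses, where spouses are the other parents of v's children.
Children of W_7: W_8, W_11, W_13.
W_7's parents: W_0, W_1, W_2, W_4.
Co-parents of W_7 (other parents of its children):
  parents(W_8) \ {W_7} = {W_0, W_2, W_4}.
  parents(W_11) \ {W_7} = {W_1, W_2, W_3, W_4, W_6, W_9}.
  parents(W_13) \ {W_7} = {W_3, W_4, W_6, W_8}.
Taking the union gives {W_0, W_1, W_2, W_3, W_4, W_6, W_8, W_9, W_11, W_13}.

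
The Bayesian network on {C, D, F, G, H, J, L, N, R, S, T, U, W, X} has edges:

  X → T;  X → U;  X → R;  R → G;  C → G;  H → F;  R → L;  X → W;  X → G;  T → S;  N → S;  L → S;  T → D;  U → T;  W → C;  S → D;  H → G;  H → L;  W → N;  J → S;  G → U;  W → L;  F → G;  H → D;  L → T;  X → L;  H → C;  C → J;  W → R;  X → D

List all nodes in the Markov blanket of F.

F has parent H.
F's children: G.
Co-parents of F (other parents of its children):
  G also has parents C, H, R, X.
Union: {H} ∪ {G} ∪ {C, H, R, X} = {C, G, H, R, X}.

{C, G, H, R, X}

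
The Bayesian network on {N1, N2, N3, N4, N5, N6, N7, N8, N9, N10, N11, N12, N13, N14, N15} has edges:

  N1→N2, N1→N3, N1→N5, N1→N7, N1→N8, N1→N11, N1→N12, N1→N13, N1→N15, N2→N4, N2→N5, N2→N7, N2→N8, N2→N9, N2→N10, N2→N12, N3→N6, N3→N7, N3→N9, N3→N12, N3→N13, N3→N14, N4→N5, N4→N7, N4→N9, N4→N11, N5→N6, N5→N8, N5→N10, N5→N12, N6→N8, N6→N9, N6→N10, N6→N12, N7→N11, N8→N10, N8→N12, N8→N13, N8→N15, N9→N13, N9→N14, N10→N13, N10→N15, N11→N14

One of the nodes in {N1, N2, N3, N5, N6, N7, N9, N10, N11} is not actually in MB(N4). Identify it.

Recall MB(v) = parents ∪ children ∪ spouses, where spouses are the other parents of v's children.
N4 has parent N2.
Ch(N4) = {N5, N7, N9, N11}.
For each child, the remaining parents (spouses of N4):
  N5: N1, N2
  N7: N1, N2, N3
  N9: N2, N3, N6
  N11: N1, N7
MB(N4) = {N1, N2, N3, N5, N6, N7, N9, N11}.
N10 is neither a parent, child, nor co-parent of N4, so it does not belong.

N10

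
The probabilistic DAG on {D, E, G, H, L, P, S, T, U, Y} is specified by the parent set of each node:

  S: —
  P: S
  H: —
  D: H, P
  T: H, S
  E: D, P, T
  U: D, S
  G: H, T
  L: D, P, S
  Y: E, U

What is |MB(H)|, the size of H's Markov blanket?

5

The Markov blanket of a node is its parents, its children, and the other parents of its children.
Ch(H) = {D, G, T}.
Pa(H) = {}.
Other parents of H's children:
  D's other parent is P.
  T's other parent is S.
  G's other parent is T.
MB(H) = {D, G, P, S, T}, which has 5 nodes.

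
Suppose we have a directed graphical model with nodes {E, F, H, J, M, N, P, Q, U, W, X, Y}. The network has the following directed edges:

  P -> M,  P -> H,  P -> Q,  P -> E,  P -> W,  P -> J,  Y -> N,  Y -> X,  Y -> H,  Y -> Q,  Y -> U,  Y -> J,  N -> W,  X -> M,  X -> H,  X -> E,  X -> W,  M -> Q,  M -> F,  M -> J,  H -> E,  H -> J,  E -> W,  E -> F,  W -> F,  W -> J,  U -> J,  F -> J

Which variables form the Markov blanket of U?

Children of U: J.
Parents of U: Y.
Co-parents of U (other parents of its children):
  J: F, H, M, P, W, Y
Taking the union gives {F, H, J, M, P, W, Y}.

{F, H, J, M, P, W, Y}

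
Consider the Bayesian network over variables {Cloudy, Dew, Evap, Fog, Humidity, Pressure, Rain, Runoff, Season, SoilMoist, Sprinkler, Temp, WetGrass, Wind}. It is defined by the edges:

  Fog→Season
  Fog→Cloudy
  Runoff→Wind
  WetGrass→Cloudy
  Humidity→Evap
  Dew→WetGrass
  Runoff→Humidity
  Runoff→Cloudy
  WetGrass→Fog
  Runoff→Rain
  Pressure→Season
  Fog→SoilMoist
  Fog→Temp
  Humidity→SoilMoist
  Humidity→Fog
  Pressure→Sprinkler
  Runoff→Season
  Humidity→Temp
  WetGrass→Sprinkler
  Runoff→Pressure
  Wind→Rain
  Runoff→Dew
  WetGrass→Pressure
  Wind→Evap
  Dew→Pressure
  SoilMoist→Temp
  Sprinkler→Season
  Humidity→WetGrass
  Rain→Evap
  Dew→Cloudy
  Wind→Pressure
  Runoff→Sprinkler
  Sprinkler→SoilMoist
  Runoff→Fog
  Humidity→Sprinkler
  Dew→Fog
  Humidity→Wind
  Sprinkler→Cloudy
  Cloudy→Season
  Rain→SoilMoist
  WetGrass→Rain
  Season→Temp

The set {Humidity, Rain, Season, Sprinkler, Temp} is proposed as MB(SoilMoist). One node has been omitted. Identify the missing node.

Recall MB(v) = parents ∪ children ∪ spouses, where spouses are the other parents of v's children.
Parents of SoilMoist: Fog, Humidity, Rain, Sprinkler.
SoilMoist has child Temp.
For each child, the remaining parents (spouses of SoilMoist):
  parents(Temp) \ {SoilMoist} = {Fog, Humidity, Season}.
MB(SoilMoist) = {Fog, Humidity, Rain, Season, Sprinkler, Temp}.
Comparing with the claimed set, Fog is missing.

Fog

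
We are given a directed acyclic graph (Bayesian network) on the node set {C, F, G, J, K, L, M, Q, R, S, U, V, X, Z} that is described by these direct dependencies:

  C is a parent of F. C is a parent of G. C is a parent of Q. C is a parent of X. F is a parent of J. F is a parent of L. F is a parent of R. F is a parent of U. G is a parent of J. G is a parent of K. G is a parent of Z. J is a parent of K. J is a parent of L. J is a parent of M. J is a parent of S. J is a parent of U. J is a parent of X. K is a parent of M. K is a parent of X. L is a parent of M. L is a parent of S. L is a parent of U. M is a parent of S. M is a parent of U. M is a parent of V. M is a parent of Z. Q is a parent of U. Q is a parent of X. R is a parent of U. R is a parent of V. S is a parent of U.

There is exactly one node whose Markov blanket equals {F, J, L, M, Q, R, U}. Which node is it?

S

The target node must have every member of {F, J, L, M, Q, R, U} as a parent, child, or co-parent, and no others.
Parents of S: J, L, M; children: U; co-parents: F, J, L, M, Q, R.
These exactly cover the given set, so the node is S.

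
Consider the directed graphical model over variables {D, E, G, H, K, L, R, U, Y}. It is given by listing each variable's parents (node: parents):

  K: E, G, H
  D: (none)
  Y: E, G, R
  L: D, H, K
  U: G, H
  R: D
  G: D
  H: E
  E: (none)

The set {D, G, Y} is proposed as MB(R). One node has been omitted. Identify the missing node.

By definition, MB(R) is built from R's parents, R's children, and the co-parents of R.
Pa(R) = {D}.
R has child Y.
Parents of each child, excluding R:
  parents(Y) \ {R} = {E, G}.
MB(R) = {D, E, G, Y}.
Comparing with the claimed set, E is missing.

E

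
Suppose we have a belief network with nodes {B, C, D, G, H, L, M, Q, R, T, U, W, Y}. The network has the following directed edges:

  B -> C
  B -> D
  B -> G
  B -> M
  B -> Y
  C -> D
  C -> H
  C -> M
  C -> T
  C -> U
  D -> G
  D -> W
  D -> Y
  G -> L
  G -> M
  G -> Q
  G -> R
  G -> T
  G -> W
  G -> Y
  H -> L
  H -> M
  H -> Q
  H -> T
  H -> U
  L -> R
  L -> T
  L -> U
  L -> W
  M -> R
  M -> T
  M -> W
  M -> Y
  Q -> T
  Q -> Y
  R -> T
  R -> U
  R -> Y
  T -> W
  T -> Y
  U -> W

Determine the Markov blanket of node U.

{C, D, G, H, L, M, R, T, W}

U's parents: C, H, L, R.
Ch(U) = {W}.
For each child, the remaining parents (spouses of U):
  W also has parents D, G, L, M, T.
Taking the union gives {C, D, G, H, L, M, R, T, W}.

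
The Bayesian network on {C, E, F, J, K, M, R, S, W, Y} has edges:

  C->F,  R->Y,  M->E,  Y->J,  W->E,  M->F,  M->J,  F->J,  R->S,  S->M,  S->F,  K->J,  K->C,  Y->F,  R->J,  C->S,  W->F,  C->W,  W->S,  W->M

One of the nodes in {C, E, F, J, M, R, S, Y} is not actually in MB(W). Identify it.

W has children E, F, M, S.
Parents of W: C.
Parents of each child, excluding W:
  S also has parents C, R.
  parents(M) \ {W} = {S}.
  parents(F) \ {W} = {C, M, S, Y}.
  parents(E) \ {W} = {M}.
MB(W) = {C, E, F, M, R, S, Y}.
J is neither a parent, child, nor co-parent of W, so it does not belong.

J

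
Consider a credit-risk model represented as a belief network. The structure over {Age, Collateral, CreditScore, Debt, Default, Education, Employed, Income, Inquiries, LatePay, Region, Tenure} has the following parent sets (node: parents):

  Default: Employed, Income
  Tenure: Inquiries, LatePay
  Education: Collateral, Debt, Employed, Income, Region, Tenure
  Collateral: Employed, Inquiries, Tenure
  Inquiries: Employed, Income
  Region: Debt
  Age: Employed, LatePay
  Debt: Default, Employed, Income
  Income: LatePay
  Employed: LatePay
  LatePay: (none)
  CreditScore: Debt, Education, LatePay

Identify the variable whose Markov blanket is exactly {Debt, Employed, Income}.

Default

The target node must have every member of {Debt, Employed, Income} as a parent, child, or co-parent, and no others.
Parents of Default: Employed, Income; children: Debt; co-parents: Employed, Income.
These exactly cover the given set, so the node is Default.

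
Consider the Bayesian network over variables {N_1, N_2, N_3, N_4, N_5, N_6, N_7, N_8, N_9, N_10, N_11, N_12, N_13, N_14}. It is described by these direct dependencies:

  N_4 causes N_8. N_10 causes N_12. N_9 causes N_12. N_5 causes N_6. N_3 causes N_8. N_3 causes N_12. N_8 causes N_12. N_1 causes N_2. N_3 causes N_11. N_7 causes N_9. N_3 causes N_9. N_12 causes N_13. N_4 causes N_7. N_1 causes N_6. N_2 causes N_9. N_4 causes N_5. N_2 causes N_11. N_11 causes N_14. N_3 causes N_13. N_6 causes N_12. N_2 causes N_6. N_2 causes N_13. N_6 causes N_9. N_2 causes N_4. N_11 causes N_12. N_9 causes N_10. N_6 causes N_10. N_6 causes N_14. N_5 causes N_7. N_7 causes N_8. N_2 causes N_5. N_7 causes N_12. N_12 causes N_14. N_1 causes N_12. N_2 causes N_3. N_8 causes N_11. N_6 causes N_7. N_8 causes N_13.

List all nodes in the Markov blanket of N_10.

{N_1, N_3, N_6, N_7, N_8, N_9, N_11, N_12}

N_10's children: N_12.
Pa(N_10) = {N_6, N_9}.
Other parents of N_10's children:
  N_12: N_1, N_3, N_6, N_7, N_8, N_9, N_11
Union: {N_6, N_9} ∪ {N_12} ∪ {N_1, N_3, N_6, N_7, N_8, N_9, N_11} = {N_1, N_3, N_6, N_7, N_8, N_9, N_11, N_12}.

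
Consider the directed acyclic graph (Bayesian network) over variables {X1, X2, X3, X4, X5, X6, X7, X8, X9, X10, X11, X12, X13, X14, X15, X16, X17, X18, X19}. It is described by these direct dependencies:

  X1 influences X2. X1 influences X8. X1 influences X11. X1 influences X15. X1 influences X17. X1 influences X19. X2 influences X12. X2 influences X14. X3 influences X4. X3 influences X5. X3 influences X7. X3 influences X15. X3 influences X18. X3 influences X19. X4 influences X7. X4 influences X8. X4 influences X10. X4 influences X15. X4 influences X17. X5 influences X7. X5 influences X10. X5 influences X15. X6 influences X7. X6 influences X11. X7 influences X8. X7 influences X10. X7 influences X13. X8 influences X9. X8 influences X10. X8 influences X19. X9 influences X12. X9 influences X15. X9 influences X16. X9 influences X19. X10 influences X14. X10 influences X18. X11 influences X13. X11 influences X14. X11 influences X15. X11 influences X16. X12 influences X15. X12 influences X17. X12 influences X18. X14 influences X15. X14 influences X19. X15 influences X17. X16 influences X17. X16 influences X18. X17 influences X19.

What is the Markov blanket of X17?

A node's Markov blanket = Pa ∪ Ch ∪ (parents of Ch other than the node itself).
Parents of X17: X1, X4, X12, X15, X16.
X17's children: X19.
Co-parents of X17 (other parents of its children):
  parents(X19) \ {X17} = {X1, X3, X8, X9, X14}.
Union: {X1, X4, X12, X15, X16} ∪ {X19} ∪ {X1, X3, X8, X9, X14} = {X1, X3, X4, X8, X9, X12, X14, X15, X16, X19}.

{X1, X3, X4, X8, X9, X12, X14, X15, X16, X19}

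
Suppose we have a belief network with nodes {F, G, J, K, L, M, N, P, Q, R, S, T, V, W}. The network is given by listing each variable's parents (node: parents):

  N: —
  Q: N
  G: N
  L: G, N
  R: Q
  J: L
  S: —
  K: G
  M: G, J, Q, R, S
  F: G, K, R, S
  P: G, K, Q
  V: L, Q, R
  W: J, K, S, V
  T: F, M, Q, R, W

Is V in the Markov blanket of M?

No

M has parents G, J, Q, R, S.
M has child T.
Parents of each child, excluding M:
  parents(T) \ {M} = {F, Q, R, W}.
MB(M) = {F, G, J, Q, R, S, T, W}; V is not in this set.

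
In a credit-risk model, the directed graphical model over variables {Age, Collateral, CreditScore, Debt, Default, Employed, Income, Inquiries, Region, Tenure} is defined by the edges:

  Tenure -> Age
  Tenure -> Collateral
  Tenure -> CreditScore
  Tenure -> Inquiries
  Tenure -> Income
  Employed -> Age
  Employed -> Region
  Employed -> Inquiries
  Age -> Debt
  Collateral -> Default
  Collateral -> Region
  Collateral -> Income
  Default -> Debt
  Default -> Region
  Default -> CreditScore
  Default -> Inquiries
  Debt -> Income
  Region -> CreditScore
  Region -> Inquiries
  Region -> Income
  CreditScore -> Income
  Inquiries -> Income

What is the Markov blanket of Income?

{Collateral, CreditScore, Debt, Inquiries, Region, Tenure}

Income's parents: Collateral, CreditScore, Debt, Inquiries, Region, Tenure.
Ch(Income) = {}.
Income has no children, so there are no co-parents.
Taking the union gives {Collateral, CreditScore, Debt, Inquiries, Region, Tenure}.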